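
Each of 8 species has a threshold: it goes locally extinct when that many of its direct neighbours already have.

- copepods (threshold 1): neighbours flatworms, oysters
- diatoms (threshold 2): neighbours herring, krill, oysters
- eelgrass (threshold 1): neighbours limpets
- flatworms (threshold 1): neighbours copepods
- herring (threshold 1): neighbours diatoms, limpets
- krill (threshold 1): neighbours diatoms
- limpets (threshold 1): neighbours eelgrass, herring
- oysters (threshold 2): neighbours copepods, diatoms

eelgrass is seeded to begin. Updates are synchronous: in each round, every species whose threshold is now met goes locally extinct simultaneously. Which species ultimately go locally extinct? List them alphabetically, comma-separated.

eelgrass, herring, limpets

Round 1 — eelgrass goes locally extinct (initial).
Round 2 — checking thresholds:
  limpets: 1 of 2 neighbours ≥ 1, goes locally extinct.
Round 3 — checking thresholds:
  herring: 1 of 2 neighbours ≥ 1, goes locally extinct.
Round 4 — no new extinctions; cascade stops.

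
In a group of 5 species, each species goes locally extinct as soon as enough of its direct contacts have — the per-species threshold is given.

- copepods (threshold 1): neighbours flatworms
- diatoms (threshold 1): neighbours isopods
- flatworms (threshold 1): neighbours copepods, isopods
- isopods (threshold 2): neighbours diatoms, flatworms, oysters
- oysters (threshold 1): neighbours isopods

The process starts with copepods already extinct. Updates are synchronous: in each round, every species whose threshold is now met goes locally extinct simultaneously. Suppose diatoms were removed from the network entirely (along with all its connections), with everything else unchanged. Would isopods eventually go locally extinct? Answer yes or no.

With diatoms removed:
Round 1 — copepods goes locally extinct (initial).
Round 2 — checking thresholds:
  flatworms: 1 of 2 neighbours ≥ 1, goes locally extinct.
Round 3 — no new extinctions; cascade stops.

no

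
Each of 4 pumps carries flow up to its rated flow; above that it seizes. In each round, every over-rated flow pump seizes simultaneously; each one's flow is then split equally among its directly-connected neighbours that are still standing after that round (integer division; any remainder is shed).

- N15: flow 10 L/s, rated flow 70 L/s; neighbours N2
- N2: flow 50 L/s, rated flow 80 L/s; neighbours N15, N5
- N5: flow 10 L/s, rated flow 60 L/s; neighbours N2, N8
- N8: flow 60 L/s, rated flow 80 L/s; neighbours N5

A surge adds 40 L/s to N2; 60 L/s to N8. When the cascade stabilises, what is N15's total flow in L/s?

Round 1 — N2 at 90 > 80; N8 at 120 > 80. N2, N8 seize.
  N2 sheds 90 L/s to N15, N5: 45 each.
    N15: 10+45 = 55 ≤ 70
    N5: 10+45 = 55 ≤ 60
  N8 sheds 120 L/s to N5: 120 each.
    N5: 55+120 = 175 > 60
Round 2 — N5 seizes.
  N5 sheds 175 L/s: no online neighbours, lost.
No further seizures.

55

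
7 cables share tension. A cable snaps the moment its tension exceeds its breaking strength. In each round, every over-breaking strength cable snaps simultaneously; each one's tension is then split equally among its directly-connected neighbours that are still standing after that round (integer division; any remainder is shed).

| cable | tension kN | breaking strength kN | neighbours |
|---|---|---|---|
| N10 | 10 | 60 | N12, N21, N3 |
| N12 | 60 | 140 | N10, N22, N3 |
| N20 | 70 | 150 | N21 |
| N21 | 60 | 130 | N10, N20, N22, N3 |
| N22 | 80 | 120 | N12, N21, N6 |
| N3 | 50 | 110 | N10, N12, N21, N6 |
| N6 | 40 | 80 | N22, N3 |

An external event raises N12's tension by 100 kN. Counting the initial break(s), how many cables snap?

Round 1 — N12 at 160 > 140. N12 snaps.
  N12 sheds 160 kN to N10, N22, N3: 53 each (1 lost).
    N10: 10+53 = 63 > 60
    N22: 80+53 = 133 > 120
    N3: 50+53 = 103 ≤ 110
Round 2 — N10, N22 snap.
  N10 sheds 63 kN to N21, N3: 31 each (1 lost).
    N21: 60+31 = 91 ≤ 130
    N3: 103+31 = 134 > 110
  N22 sheds 133 kN to N21, N6: 66 each (1 lost).
    N21: 91+66 = 157 > 130
    N6: 40+66 = 106 > 80
Round 3 — N21, N3, N6 snap.
  N21 sheds 157 kN to N20: 157 each.
    N20: 70+157 = 227 > 150
  N3 sheds 134 kN: no online neighbours, lost.
  N6 sheds 106 kN: no online neighbours, lost.
Round 4 — N20 snaps.
  N20 sheds 227 kN: no online neighbours, lost.
No further breaks.

7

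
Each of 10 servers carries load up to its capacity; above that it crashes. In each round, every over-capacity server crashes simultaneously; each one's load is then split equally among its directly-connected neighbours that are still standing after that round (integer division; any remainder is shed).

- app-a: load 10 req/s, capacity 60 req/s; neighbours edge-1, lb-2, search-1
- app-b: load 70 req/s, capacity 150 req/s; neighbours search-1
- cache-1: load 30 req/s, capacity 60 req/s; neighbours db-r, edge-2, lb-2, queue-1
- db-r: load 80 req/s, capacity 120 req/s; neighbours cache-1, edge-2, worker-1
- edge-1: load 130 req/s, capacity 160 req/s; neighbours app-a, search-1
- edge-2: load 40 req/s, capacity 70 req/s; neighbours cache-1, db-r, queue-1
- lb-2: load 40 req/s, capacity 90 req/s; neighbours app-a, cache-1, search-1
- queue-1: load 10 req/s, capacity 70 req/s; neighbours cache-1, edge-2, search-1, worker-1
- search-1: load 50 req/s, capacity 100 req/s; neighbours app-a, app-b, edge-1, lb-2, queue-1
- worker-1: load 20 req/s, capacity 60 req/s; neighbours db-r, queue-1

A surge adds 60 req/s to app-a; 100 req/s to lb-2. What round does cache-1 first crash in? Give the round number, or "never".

Round 1 — app-a at 70 > 60; lb-2 at 140 > 90. app-a, lb-2 crash.
  app-a sheds 70 req/s to edge-1, search-1: 35 each.
    edge-1: 130+35 = 165 > 160
    search-1: 50+35 = 85 ≤ 100
  lb-2 sheds 140 req/s to cache-1, search-1: 70 each.
    cache-1: 30+70 = 100 > 60
    search-1: 85+70 = 155 > 100
Round 2 — cache-1, edge-1, search-1 crash.
  cache-1 sheds 100 req/s to db-r, edge-2, queue-1: 33 each (1 lost).
    db-r: 80+33 = 113 ≤ 120
    edge-2: 40+33 = 73 > 70
    queue-1: 10+33 = 43 ≤ 70
  edge-1 sheds 165 req/s: no online neighbours, lost.
  search-1 sheds 155 req/s to app-b, queue-1: 77 each (1 lost).
    app-b: 70+77 = 147 ≤ 150
    queue-1: 43+77 = 120 > 70
Round 3 — edge-2, queue-1 crash.
  edge-2 sheds 73 req/s to db-r: 73 each.
    db-r: 113+73 = 186 > 120
  queue-1 sheds 120 req/s to worker-1: 120 each.
    worker-1: 20+120 = 140 > 60
Round 4 — db-r, worker-1 crash.
  db-r sheds 186 req/s: no online neighbours, lost.
  worker-1 sheds 140 req/s: no online neighbours, lost.
No further crashes.

2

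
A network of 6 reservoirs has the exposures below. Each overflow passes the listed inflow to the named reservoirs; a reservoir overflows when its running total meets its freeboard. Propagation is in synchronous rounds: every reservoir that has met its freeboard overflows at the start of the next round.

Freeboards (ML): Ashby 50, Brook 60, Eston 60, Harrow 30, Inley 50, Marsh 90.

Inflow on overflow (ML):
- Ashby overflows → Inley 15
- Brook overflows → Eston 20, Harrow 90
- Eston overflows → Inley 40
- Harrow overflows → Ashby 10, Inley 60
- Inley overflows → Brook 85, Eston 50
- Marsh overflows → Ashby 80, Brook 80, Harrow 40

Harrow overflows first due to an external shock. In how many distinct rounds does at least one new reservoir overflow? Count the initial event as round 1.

4

Round 1 — Harrow overflows (initial).
  Ashby: +10 → 10 < 50
  Inley: +60 → 60 ≥ 50
Round 2 — Inley overflows.
  Brook: +85 → 85 ≥ 60
  Eston: +50 → 50 < 60
Round 3 — Brook overflows.
  Eston: +20 → 70 ≥ 60
Round 4 — Eston overflows.
No further overflows.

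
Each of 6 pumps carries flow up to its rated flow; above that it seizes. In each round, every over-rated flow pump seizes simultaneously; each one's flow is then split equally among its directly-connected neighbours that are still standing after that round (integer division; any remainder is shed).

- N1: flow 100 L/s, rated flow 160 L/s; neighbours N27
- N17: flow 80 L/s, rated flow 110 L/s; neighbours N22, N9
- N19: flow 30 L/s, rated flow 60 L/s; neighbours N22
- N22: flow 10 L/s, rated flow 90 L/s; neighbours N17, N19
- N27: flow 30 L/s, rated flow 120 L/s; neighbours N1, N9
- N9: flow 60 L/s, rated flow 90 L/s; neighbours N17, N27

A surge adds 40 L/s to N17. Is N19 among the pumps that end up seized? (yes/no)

no

Round 1 — N17 at 120 > 110. N17 seizes.
  N17 sheds 120 L/s to N22, N9: 60 each.
    N22: 10+60 = 70 ≤ 90
    N9: 60+60 = 120 > 90
Round 2 — N9 seizes.
  N9 sheds 120 L/s to N27: 120 each.
    N27: 30+120 = 150 > 120
Round 3 — N27 seizes.
  N27 sheds 150 L/s to N1: 150 each.
    N1: 100+150 = 250 > 160
Round 4 — N1 seizes.
  N1 sheds 250 L/s: no online neighbours, lost.
No further seizures.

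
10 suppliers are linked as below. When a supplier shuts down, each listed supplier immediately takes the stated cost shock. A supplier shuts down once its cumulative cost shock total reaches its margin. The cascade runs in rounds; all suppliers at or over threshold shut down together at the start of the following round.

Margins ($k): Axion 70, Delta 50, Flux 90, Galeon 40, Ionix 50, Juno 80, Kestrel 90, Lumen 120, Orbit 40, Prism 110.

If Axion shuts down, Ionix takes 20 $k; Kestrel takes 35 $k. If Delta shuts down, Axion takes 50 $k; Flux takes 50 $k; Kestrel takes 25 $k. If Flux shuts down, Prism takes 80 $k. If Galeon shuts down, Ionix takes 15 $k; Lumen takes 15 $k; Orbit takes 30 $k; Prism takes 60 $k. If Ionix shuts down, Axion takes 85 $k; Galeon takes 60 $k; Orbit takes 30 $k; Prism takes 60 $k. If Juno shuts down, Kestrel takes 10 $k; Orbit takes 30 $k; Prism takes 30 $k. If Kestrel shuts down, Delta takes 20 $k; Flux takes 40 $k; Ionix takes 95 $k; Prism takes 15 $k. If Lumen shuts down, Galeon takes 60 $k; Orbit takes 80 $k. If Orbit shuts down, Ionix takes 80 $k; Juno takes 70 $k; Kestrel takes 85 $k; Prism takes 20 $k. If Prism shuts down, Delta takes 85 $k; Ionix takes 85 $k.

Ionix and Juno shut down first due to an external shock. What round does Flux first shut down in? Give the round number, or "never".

5

Round 1 — Ionix, Juno shut down (initial).
  Axion: +85 → 85 ≥ 70
  Galeon: +60 → 60 ≥ 40
  Kestrel: +10 → 10 < 90
  Orbit: +30+30 → 60 ≥ 40
  Prism: +60+30 → 90 < 110
Round 2 — Axion, Galeon, Orbit shut down.
  Kestrel: +35+85 → 130 ≥ 90
  Lumen: +15 → 15 < 120
  Prism: +60+20 → 170 ≥ 110
Round 3 — Kestrel, Prism shut down.
  Delta: +20+85 → 105 ≥ 50
  Flux: +40 → 40 < 90
Round 4 — Delta shuts down.
  Flux: +50 → 90 ≥ 90
Round 5 — Flux shuts down.
No further shutdowns.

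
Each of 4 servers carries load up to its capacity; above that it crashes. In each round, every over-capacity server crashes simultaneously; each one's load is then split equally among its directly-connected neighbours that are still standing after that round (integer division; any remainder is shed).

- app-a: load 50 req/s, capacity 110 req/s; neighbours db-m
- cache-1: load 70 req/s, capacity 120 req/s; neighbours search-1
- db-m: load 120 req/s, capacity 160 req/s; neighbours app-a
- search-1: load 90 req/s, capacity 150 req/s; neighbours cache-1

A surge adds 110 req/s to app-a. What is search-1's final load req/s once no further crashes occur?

90

Round 1 — app-a at 160 > 110. app-a crashes.
  app-a sheds 160 req/s to db-m: 160 each.
    db-m: 120+160 = 280 > 160
Round 2 — db-m crashes.
  db-m sheds 280 req/s: no online neighbours, lost.
No further crashes.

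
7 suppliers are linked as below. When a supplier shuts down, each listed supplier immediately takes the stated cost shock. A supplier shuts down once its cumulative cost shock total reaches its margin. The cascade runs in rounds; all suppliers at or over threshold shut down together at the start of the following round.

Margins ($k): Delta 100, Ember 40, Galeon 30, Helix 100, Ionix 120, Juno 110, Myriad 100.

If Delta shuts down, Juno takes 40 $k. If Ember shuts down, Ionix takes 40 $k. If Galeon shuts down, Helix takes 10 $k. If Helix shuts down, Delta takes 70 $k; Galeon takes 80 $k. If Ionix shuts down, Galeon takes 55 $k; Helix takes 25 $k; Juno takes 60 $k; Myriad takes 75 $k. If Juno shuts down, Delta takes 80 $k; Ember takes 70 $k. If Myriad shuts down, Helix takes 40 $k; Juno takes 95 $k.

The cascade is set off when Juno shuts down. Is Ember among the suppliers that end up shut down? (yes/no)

yes

Round 1 — Juno shuts down (initial).
  Delta: +80 → 80 < 100
  Ember: +70 → 70 ≥ 40
Round 2 — Ember shuts down.
  Ionix: +40 → 40 < 120
No further shutdowns.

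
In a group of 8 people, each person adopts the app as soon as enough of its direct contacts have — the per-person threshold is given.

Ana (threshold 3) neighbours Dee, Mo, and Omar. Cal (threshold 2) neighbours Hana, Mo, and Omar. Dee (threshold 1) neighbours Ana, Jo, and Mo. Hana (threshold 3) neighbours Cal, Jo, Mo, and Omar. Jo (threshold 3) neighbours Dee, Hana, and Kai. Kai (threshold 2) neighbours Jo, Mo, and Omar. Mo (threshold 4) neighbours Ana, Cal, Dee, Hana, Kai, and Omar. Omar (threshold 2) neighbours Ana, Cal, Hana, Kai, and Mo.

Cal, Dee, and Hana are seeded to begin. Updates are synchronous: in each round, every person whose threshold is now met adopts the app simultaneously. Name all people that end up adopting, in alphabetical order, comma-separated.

Round 1 — Cal, Dee, Hana adopt the app (initial).
Round 2 — checking thresholds:
  Ana: 1 of 3 neighbours < 3, not yet.
  Jo: 2 of 3 neighbours < 3, not yet.
  Mo: 3 of 6 neighbours < 4, not yet.
  Omar: 2 of 5 neighbours ≥ 2, adopts the app.
Round 3 — checking thresholds:
  Ana: 2 of 3 neighbours < 3, not yet.
  Jo: 2 of 3 neighbours < 3, not yet.
  Kai: 1 of 3 neighbours < 2, not yet.
  Mo: 4 of 6 neighbours ≥ 4, adopts the app.
Round 4 — checking thresholds:
  Ana: 3 of 3 neighbours ≥ 3, adopts the app.
  Jo: 2 of 3 neighbours < 3, not yet.
  Kai: 2 of 3 neighbours ≥ 2, adopts the app.
Round 5 — checking thresholds:
  Jo: 3 of 3 neighbours ≥ 3, adopts the app.
Round 6 — no new adoptions; cascade stops.

Ana, Cal, Dee, Hana, Jo, Kai, Mo, Omar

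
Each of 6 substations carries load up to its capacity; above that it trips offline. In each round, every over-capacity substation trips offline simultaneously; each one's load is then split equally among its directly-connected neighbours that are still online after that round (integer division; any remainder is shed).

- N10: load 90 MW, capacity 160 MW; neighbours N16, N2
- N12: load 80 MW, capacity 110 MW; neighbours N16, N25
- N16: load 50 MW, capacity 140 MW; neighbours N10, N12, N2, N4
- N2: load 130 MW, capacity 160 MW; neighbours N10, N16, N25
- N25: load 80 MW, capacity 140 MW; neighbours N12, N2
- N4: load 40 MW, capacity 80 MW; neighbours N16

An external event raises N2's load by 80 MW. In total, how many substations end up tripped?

Round 1 — N2 at 210 > 160. N2 trips offline.
  N2 sheds 210 MW to N10, N16, N25: 70 each.
    N10: 90+70 = 160 ≤ 160
    N16: 50+70 = 120 ≤ 140
    N25: 80+70 = 150 > 140
Round 2 — N25 trips offline.
  N25 sheds 150 MW to N12: 150 each.
    N12: 80+150 = 230 > 110
Round 3 — N12 trips offline.
  N12 sheds 230 MW to N16: 230 each.
    N16: 120+230 = 350 > 140
Round 4 — N16 trips offline.
  N16 sheds 350 MW to N10, N4: 175 each.
    N10: 160+175 = 335 > 160
    N4: 40+175 = 215 > 80
Round 5 — N10, N4 trip offline.
  N10 sheds 335 MW: no online neighbours, lost.
  N4 sheds 215 MW: no online neighbours, lost.
No further trips.

6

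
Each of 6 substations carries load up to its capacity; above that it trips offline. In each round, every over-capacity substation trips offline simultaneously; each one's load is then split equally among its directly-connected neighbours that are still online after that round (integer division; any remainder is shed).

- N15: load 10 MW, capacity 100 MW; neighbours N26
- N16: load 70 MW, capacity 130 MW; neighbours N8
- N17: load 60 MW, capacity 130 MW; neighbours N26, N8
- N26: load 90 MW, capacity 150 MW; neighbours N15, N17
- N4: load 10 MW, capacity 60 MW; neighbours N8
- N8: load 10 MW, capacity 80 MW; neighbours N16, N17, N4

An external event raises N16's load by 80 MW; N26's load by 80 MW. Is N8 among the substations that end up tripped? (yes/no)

yes

Round 1 — N16 at 150 > 130; N26 at 170 > 150. N16, N26 trip offline.
  N16 sheds 150 MW to N8: 150 each.
    N8: 10+150 = 160 > 80
  N26 sheds 170 MW to N15, N17: 85 each.
    N15: 10+85 = 95 ≤ 100
    N17: 60+85 = 145 > 130
Round 2 — N17, N8 trip offline.
  N17 sheds 145 MW: no online neighbours, lost.
  N8 sheds 160 MW to N4: 160 each.
    N4: 10+160 = 170 > 60
Round 3 — N4 trips offline.
  N4 sheds 170 MW: no online neighbours, lost.
No further trips.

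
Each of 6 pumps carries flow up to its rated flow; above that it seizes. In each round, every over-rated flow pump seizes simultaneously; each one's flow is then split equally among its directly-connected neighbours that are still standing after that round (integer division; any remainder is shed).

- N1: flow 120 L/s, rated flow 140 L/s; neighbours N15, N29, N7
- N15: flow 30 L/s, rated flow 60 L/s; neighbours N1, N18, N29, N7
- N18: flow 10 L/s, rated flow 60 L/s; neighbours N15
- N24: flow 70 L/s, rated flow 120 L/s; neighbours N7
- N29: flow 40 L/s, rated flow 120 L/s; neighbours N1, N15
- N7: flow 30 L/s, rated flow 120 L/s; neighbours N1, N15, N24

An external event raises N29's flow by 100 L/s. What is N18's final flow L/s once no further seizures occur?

60

Round 1 — N29 at 140 > 120. N29 seizes.
  N29 sheds 140 L/s to N1, N15: 70 each.
    N1: 120+70 = 190 > 140
    N15: 30+70 = 100 > 60
Round 2 — N1, N15 seize.
  N1 sheds 190 L/s to N7: 190 each.
    N7: 30+190 = 220 > 120
  N15 sheds 100 L/s to N18, N7: 50 each.
    N18: 10+50 = 60 ≤ 60
    N7: 220+50 = 270 > 120
Round 3 — N7 seizes.
  N7 sheds 270 L/s to N24: 270 each.
    N24: 70+270 = 340 > 120
Round 4 — N24 seizes.
  N24 sheds 340 L/s: no online neighbours, lost.
No further seizures.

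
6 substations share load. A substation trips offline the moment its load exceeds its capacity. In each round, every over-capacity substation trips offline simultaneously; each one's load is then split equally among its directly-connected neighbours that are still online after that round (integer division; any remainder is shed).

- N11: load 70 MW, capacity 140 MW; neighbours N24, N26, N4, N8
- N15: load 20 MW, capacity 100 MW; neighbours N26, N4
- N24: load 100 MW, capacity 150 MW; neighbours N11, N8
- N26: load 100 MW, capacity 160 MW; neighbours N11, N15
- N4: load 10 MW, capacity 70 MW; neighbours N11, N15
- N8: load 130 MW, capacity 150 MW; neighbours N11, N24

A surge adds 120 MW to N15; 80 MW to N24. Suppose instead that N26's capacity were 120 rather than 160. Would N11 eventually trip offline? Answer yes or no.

With N26's capacity at 120:
Round 1 — N15 at 140 > 100; N24 at 180 > 150. N15, N24 trip offline.
  N15 sheds 140 MW to N26, N4: 70 each.
    N26: 100+70 = 170 > 120
    N4: 10+70 = 80 > 70
  N24 sheds 180 MW to N11, N8: 90 each.
    N11: 70+90 = 160 > 140
    N8: 130+90 = 220 > 150
Round 2 — N11, N26, N4, N8 trip offline.
  N11 sheds 160 MW: no online neighbours, lost.
  N26 sheds 170 MW: no online neighbours, lost.
  N4 sheds 80 MW: no online neighbours, lost.
  N8 sheds 220 MW: no online neighbours, lost.
No further trips.

yes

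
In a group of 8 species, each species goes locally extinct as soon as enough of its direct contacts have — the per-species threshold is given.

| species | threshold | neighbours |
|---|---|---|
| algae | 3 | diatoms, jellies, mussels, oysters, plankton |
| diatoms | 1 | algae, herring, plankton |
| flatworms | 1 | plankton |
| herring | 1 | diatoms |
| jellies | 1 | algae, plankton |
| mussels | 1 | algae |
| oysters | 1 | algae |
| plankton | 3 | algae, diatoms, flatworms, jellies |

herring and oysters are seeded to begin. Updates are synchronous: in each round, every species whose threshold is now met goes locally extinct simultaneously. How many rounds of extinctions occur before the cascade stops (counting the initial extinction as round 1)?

Round 1 — herring, oysters go locally extinct (initial).
Round 2 — checking thresholds:
  algae: 1 of 5 neighbours < 3, not yet.
  diatoms: 1 of 3 neighbours ≥ 1, goes locally extinct.
Round 3 — no new extinctions; cascade stops.

2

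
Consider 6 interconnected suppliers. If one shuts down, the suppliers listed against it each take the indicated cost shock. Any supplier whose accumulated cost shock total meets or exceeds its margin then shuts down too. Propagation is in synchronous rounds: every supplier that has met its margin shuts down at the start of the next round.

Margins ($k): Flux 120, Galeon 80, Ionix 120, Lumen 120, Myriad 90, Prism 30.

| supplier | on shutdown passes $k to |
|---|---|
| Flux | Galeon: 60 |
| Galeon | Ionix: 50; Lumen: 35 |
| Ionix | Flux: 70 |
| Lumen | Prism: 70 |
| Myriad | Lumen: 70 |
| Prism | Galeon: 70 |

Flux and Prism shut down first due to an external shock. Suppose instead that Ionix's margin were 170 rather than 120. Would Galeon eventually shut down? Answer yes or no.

With Ionix's margin at 170:
Round 1 — Flux, Prism shut down (initial).
  Galeon: +60+70 → 130 ≥ 80
Round 2 — Galeon shuts down.
  Ionix: +50 → 50 < 170
  Lumen: +35 → 35 < 120
No further shutdowns.

yes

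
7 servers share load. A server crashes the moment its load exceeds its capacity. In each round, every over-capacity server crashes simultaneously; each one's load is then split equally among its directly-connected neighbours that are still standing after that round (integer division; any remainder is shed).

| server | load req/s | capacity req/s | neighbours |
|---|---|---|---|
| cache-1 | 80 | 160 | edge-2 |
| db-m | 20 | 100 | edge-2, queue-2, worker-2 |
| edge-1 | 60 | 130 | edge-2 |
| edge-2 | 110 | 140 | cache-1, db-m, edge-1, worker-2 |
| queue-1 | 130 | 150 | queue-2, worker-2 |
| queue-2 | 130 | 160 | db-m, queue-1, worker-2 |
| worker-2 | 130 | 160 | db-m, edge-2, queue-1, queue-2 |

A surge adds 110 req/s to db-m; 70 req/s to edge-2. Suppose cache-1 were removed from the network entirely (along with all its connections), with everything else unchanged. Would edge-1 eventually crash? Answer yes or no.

yes

With cache-1 removed:
Round 1 — db-m at 130 > 100; edge-2 at 180 > 140. db-m, edge-2 crash.
  db-m sheds 130 req/s to queue-2, worker-2: 65 each.
    queue-2: 130+65 = 195 > 160
    worker-2: 130+65 = 195 > 160
  edge-2 sheds 180 req/s to edge-1, worker-2: 90 each.
    edge-1: 60+90 = 150 > 130
    worker-2: 195+90 = 285 > 160
Round 2 — edge-1, queue-2, worker-2 crash.
  edge-1 sheds 150 req/s: no online neighbours, lost.
  queue-2 sheds 195 req/s to queue-1: 195 each.
    queue-1: 130+195 = 325 > 150
  worker-2 sheds 285 req/s to queue-1: 285 each.
    queue-1: 325+285 = 610 > 150
Round 3 — queue-1 crashes.
  queue-1 sheds 610 req/s: no online neighbours, lost.
No further crashes.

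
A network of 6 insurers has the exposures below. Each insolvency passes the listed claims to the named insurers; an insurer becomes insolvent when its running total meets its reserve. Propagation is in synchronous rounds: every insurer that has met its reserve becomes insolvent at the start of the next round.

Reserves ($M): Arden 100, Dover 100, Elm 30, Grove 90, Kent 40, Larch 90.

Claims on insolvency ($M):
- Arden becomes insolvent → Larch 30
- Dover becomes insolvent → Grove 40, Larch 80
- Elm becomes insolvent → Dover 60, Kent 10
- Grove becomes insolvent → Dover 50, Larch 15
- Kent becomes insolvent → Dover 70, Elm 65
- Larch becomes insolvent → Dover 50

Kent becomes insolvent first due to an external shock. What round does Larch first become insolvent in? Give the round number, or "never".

Round 1 — Kent becomes insolvent (initial).
  Dover: +70 → 70 < 100
  Elm: +65 → 65 ≥ 30
Round 2 — Elm becomes insolvent.
  Dover: +60 → 130 ≥ 100
Round 3 — Dover becomes insolvent.
  Grove: +40 → 40 < 90
  Larch: +80 → 80 < 90
No further insolvencies.

never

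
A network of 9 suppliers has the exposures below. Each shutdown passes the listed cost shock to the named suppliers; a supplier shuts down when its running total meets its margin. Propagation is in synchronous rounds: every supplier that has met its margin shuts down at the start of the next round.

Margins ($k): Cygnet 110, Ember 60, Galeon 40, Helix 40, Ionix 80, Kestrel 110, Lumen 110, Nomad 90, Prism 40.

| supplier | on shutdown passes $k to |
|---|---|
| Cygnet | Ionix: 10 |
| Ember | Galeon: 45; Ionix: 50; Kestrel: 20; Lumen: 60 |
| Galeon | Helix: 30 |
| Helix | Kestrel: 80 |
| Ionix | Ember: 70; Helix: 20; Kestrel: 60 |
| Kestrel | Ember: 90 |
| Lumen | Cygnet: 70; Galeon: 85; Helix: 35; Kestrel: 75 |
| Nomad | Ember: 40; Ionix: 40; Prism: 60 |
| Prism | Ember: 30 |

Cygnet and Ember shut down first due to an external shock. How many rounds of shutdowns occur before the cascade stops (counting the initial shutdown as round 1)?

2

Round 1 — Cygnet, Ember shut down (initial).
  Galeon: +45 → 45 ≥ 40
  Ionix: +10+50 → 60 < 80
  Kestrel: +20 → 20 < 110
  Lumen: +60 → 60 < 110
Round 2 — Galeon shuts down.
  Helix: +30 → 30 < 40
No further shutdowns.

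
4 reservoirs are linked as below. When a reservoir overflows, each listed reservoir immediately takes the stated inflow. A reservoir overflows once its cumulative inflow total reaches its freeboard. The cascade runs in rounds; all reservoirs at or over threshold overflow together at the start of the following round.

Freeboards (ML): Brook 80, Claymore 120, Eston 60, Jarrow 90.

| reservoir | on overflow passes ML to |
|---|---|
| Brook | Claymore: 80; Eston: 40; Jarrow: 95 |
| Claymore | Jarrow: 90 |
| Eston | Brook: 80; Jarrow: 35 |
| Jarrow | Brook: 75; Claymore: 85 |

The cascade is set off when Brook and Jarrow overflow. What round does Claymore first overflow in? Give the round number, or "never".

2

Round 1 — Brook, Jarrow overflow (initial).
  Claymore: +80+85 → 165 ≥ 120
  Eston: +40 → 40 < 60
Round 2 — Claymore overflows.
No further overflows.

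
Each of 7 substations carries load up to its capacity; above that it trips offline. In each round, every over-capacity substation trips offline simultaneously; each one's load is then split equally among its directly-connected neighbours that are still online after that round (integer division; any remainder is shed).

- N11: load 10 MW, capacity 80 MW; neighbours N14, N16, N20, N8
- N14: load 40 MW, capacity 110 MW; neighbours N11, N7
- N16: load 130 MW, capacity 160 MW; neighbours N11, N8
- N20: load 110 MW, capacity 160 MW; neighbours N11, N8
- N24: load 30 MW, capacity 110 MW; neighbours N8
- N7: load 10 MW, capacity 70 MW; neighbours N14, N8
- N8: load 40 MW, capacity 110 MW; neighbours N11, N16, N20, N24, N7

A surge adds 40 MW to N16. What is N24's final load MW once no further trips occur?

Round 1 — N16 at 170 > 160. N16 trips offline.
  N16 sheds 170 MW to N11, N8: 85 each.
    N11: 10+85 = 95 > 80
    N8: 40+85 = 125 > 110
Round 2 — N11, N8 trip offline.
  N11 sheds 95 MW to N14, N20: 47 each (1 lost).
    N14: 40+47 = 87 ≤ 110
    N20: 110+47 = 157 ≤ 160
  N8 sheds 125 MW to N20, N24, N7: 41 each (2 lost).
    N20: 157+41 = 198 > 160
    N24: 30+41 = 71 ≤ 110
    N7: 10+41 = 51 ≤ 70
Round 3 — N20 trips offline.
  N20 sheds 198 MW: no online neighbours, lost.
No further trips.

71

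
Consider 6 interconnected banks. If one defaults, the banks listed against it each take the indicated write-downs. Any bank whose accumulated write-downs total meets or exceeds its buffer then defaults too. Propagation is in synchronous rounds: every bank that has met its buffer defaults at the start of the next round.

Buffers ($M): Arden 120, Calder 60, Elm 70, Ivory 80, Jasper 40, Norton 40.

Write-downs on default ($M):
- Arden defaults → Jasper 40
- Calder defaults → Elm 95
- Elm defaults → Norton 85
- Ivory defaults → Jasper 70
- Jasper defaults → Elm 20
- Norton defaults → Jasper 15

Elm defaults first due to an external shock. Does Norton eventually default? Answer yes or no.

yes

Round 1 — Elm defaults (initial).
  Norton: +85 → 85 ≥ 40
Round 2 — Norton defaults.
  Jasper: +15 → 15 < 40
No further defaults.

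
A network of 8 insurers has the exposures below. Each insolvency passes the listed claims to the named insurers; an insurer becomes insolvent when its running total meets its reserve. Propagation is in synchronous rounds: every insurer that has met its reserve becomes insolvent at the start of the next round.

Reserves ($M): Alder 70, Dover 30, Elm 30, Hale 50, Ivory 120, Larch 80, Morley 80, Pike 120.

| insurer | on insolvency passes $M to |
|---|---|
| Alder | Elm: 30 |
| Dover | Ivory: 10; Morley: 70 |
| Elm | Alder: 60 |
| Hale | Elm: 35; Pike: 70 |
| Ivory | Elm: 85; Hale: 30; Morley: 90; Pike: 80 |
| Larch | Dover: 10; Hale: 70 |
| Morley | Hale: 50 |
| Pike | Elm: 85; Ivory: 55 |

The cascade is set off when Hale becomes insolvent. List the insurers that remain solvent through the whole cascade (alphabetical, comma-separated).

Round 1 — Hale becomes insolvent (initial).
  Elm: +35 → 35 ≥ 30
  Pike: +70 → 70 < 120
Round 2 — Elm becomes insolvent.
  Alder: +60 → 60 < 70
No further insolvencies.

Alder, Dover, Ivory, Larch, Morley, Pike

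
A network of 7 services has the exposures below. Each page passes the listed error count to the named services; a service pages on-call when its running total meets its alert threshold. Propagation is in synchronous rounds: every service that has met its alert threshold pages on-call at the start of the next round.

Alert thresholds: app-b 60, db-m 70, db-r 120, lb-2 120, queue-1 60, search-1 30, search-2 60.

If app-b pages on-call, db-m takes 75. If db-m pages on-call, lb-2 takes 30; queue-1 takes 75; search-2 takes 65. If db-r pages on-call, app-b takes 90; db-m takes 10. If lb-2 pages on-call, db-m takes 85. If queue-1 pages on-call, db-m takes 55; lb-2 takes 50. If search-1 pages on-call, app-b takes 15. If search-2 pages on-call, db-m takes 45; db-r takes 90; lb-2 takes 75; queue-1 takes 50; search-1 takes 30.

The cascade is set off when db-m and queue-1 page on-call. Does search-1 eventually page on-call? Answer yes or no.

Round 1 — db-m, queue-1 page on-call (initial).
  lb-2: +30+50 → 80 < 120
  search-2: +65 → 65 ≥ 60
Round 2 — search-2 pages on-call.
  db-r: +90 → 90 < 120
  lb-2: +75 → 155 ≥ 120
  search-1: +30 → 30 ≥ 30
Round 3 — lb-2, search-1 page on-call.
  app-b: +15 → 15 < 60
No further pages.

yes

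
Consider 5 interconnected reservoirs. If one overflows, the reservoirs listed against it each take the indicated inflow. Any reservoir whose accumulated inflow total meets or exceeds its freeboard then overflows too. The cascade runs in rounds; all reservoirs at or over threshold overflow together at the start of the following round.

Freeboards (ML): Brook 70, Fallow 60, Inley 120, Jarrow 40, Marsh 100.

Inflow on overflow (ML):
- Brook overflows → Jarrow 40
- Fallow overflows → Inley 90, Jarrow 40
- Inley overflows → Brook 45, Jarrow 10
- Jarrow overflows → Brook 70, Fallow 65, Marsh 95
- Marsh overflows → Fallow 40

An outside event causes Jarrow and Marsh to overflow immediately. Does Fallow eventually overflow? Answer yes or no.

yes

Round 1 — Jarrow, Marsh overflow (initial).
  Brook: +70 → 70 ≥ 70
  Fallow: +65+40 → 105 ≥ 60
Round 2 — Brook, Fallow overflow.
  Inley: +90 → 90 < 120
No further overflows.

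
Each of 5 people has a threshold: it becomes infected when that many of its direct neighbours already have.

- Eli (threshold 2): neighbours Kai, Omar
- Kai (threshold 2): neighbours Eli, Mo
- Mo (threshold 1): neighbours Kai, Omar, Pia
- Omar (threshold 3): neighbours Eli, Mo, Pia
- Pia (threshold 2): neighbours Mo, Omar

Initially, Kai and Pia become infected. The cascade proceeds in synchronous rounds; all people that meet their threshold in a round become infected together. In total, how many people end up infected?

Round 1 — Kai, Pia become infected (initial).
Round 2 — checking thresholds:
  Eli: 1 of 2 neighbours < 2, not yet.
  Mo: 2 of 3 neighbours ≥ 1, becomes infected.
  Omar: 1 of 3 neighbours < 3, not yet.
Round 3 — no new infections; cascade stops.

3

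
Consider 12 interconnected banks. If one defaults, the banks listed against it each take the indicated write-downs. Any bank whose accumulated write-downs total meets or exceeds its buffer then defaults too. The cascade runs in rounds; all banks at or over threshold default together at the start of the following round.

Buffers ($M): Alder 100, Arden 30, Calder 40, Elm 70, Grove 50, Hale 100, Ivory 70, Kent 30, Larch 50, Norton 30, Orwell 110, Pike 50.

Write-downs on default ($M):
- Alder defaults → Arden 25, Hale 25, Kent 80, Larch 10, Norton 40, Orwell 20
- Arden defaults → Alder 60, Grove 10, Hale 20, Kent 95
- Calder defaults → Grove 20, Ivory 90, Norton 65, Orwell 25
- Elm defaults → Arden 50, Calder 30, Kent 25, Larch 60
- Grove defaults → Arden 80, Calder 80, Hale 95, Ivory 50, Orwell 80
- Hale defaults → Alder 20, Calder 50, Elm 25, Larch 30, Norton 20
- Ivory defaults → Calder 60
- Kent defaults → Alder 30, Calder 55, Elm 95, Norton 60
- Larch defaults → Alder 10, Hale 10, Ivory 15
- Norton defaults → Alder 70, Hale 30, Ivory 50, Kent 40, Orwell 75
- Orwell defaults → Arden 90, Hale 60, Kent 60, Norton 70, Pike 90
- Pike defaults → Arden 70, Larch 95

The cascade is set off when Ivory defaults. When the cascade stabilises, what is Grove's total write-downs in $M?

Round 1 — Ivory defaults (initial).
  Calder: +60 → 60 ≥ 40
Round 2 — Calder defaults.
  Grove: +20 → 20 < 50
  Norton: +65 → 65 ≥ 30
  Orwell: +25 → 25 < 110
Round 3 — Norton defaults.
  Alder: +70 → 70 < 100
  Hale: +30 → 30 < 100
  Kent: +40 → 40 ≥ 30
  Orwell: +75 → 100 < 110
Round 4 — Kent defaults.
  Alder: +30 → 100 ≥ 100
  Elm: +95 → 95 ≥ 70
Round 5 — Alder, Elm default.
  Arden: +25+50 → 75 ≥ 30
  Hale: +25 → 55 < 100
  Larch: +10+60 → 70 ≥ 50
  Orwell: +20 → 120 ≥ 110
Round 6 — Arden, Larch, Orwell default.
  Grove: +10 → 30 < 50
  Hale: +20+10+60 → 145 ≥ 100
  Pike: +90 → 90 ≥ 50
Round 7 — Hale, Pike default.
No further defaults.

30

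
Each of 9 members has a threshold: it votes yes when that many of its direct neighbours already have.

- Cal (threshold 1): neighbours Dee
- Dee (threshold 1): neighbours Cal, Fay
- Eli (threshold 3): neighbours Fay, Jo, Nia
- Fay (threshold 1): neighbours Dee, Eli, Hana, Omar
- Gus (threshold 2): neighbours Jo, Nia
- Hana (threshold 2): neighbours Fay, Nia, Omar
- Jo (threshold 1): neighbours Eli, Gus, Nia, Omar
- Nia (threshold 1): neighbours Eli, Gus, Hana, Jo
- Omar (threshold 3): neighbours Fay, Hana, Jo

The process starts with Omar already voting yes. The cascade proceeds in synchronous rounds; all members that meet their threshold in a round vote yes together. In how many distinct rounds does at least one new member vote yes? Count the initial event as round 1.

4

Round 1 — Omar votes yes (initial).
Round 2 — checking thresholds:
  Fay: 1 of 4 neighbours ≥ 1, votes yes.
  Hana: 1 of 3 neighbours < 2, holds.
  Jo: 1 of 4 neighbours ≥ 1, votes yes.
Round 3 — checking thresholds:
  Dee: 1 of 2 neighbours ≥ 1, votes yes.
  Eli: 2 of 3 neighbours < 3, holds.
  Gus: 1 of 2 neighbours < 2, holds.
  Hana: 2 of 3 neighbours ≥ 2, votes yes.
  Nia: 1 of 4 neighbours ≥ 1, votes yes.
Round 4 — checking thresholds:
  Cal: 1 of 1 neighbours ≥ 1, votes yes.
  Eli: 3 of 3 neighbours ≥ 3, votes yes.
  Gus: 2 of 2 neighbours ≥ 2, votes yes.
Round 5 — no new yes votes; cascade stops.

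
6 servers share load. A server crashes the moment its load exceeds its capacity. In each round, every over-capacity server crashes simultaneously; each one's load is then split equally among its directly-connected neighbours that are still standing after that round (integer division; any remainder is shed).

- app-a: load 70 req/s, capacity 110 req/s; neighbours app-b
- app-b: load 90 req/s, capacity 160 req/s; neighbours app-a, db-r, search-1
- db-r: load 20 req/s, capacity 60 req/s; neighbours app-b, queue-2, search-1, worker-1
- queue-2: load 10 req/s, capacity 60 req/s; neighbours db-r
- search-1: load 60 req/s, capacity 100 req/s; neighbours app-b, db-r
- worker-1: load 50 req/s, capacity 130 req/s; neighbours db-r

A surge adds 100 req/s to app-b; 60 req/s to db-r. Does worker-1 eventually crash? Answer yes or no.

Round 1 — app-b at 190 > 160; db-r at 80 > 60. app-b, db-r crash.
  app-b sheds 190 req/s to app-a, search-1: 95 each.
    app-a: 70+95 = 165 > 110
    search-1: 60+95 = 155 > 100
  db-r sheds 80 req/s to queue-2, search-1, worker-1: 26 each (2 lost).
    queue-2: 10+26 = 36 ≤ 60
    search-1: 155+26 = 181 > 100
    worker-1: 50+26 = 76 ≤ 130
Round 2 — app-a, search-1 crash.
  app-a sheds 165 req/s: no online neighbours, lost.
  search-1 sheds 181 req/s: no online neighbours, lost.
No further crashes.

no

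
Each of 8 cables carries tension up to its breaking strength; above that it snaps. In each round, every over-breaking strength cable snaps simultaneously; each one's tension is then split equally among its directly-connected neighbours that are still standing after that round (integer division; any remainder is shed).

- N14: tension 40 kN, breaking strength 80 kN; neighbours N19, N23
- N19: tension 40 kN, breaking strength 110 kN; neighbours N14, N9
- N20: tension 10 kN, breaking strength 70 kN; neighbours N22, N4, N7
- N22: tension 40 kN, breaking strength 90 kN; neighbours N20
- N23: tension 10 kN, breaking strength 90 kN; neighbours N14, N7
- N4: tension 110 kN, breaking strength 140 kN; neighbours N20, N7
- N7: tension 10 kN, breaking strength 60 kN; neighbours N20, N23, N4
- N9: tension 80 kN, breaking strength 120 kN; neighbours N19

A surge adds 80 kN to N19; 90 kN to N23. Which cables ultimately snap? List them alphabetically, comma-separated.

N14, N19, N23, N9

Round 1 — N19 at 120 > 110; N23 at 100 > 90. N19, N23 snap.
  N19 sheds 120 kN to N14, N9: 60 each.
    N14: 40+60 = 100 > 80
    N9: 80+60 = 140 > 120
  N23 sheds 100 kN to N14, N7: 50 each.
    N14: 100+50 = 150 > 80
    N7: 10+50 = 60 ≤ 60
Round 2 — N14, N9 snap.
  N14 sheds 150 kN: no online neighbours, lost.
  N9 sheds 140 kN: no online neighbours, lost.
No further breaks.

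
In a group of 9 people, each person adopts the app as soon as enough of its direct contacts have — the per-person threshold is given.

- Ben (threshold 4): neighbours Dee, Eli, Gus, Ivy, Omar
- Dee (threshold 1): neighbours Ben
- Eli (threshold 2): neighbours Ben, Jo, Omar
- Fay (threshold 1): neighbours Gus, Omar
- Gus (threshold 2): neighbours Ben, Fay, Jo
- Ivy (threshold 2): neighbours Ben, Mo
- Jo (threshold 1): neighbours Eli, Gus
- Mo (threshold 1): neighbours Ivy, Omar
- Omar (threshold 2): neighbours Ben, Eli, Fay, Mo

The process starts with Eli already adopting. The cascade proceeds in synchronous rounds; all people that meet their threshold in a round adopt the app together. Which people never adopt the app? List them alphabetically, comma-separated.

Ben, Dee, Fay, Gus, Ivy, Mo, Omar

Round 1 — Eli adopts the app (initial).
Round 2 — checking thresholds:
  Ben: 1 of 5 neighbours < 4, holds.
  Jo: 1 of 2 neighbours ≥ 1, adopts the app.
  Omar: 1 of 4 neighbours < 2, holds.
Round 3 — no new adoptions; cascade stops.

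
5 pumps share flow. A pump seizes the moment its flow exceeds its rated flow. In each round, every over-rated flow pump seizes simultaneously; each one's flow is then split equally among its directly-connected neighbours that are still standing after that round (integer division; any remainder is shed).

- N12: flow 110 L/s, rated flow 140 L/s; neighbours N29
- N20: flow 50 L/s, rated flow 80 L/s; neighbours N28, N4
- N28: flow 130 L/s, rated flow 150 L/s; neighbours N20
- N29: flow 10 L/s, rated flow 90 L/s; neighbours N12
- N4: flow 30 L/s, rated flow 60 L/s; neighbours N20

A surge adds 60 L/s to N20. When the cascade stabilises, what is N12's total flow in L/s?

Round 1 — N20 at 110 > 80. N20 seizes.
  N20 sheds 110 L/s to N28, N4: 55 each.
    N28: 130+55 = 185 > 150
    N4: 30+55 = 85 > 60
Round 2 — N28, N4 seize.
  N28 sheds 185 L/s: no online neighbours, lost.
  N4 sheds 85 L/s: no online neighbours, lost.
No further seizures.

110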